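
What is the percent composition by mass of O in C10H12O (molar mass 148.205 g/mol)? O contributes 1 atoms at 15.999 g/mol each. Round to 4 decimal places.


pct = 100 * (n_elem * M_elem) / M_total
mass_contribution = 1 * 15.999 = 15.999 g/mol
pct = 100 * 15.999 / 148.205
pct = 10.79518235 %, rounded to 4 dp:

10.7952 %


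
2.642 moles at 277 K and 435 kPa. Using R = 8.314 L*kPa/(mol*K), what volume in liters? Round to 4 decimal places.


PV = nRT, solve for V = nRT / P.
nRT = 2.642 * 8.314 * 277 = 6084.4679
V = 6084.4679 / 435
V = 13.98728253 L, rounded to 4 dp:

13.9873 L


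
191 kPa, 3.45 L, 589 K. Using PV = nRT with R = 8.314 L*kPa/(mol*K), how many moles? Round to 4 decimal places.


PV = nRT, solve for n = PV / (RT).
PV = 191 * 3.45 = 658.95
RT = 8.314 * 589 = 4896.946
n = 658.95 / 4896.946
n = 0.13456346 mol, rounded to 4 dp:

0.1346 mol


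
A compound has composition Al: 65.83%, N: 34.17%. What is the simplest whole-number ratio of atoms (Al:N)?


Assume 100 g of compound, divide each mass% by atomic mass to get moles, then normalize by the smallest to get a raw atom ratio.
Moles per 100 g: Al: 65.83/26.982 = 2.4398, N: 34.17/14.007 = 2.4395
Raw ratio (divide by min = 2.4395): Al: 1.0, N: 1.0
Multiply by 1 to clear fractions: Al: 1.0 ~= 1, N: 1.0 ~= 1
Reduce by GCD to get the simplest whole-number ratio:

1:1


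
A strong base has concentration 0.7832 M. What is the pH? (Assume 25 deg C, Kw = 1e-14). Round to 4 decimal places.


A strong base dissociates completely, so [OH-] equals the given concentration.
pOH = -log10([OH-]) = -log10(0.7832) = 0.106127
pH = 14 - pOH = 14 - 0.106127
pH = 13.893873, rounded to 4 dp:

13.8939


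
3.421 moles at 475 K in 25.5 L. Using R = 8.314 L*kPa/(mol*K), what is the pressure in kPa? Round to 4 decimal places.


PV = nRT, solve for P = nRT / V.
nRT = 3.421 * 8.314 * 475 = 13510.0421
P = 13510.0421 / 25.5
P = 529.80557255 kPa, rounded to 4 dp:

529.8056 kPa


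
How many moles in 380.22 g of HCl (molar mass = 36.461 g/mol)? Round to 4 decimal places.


n = mass / M
n = 380.22 / 36.461
n = 10.42812869 mol, rounded to 4 dp:

10.4281 mol


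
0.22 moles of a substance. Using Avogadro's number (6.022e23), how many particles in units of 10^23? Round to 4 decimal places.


N = n * NA, then divide by 1e23 for the requested units.
N / 1e23 = n * 6.022
N / 1e23 = 0.22 * 6.022
N / 1e23 = 1.32484, rounded to 4 dp:

1.3248


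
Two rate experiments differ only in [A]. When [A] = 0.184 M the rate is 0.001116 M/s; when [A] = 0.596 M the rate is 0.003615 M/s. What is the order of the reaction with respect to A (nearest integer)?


Rate is proportional to [A]^n, so rate2/rate1 = ([A]2/[A]1)^n. Take logs to solve for n.
rate2/rate1 = 0.003615 / 0.001116 = 3.2392
[A]2/[A]1 = 0.596 / 0.184 = 3.2391
n = ln(3.2392) / ln(3.2391) = 1.0
Nearest integer order:

1


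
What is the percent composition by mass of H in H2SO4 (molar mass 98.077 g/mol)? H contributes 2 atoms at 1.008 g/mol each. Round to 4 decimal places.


pct = 100 * (n_elem * M_elem) / M_total
mass_contribution = 2 * 1.008 = 2.016 g/mol
pct = 100 * 2.016 / 98.077
pct = 2.0555278 %, rounded to 4 dp:

2.0555 %


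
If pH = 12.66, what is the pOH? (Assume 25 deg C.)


At 25 deg C, pH + pOH = 14.
pOH = 14 - pH = 14 - 12.66
pOH = 1.34:

1.34


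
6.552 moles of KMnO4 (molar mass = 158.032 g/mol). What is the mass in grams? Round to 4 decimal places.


mass = n * M
mass = 6.552 * 158.032
mass = 1035.425664 g, rounded to 4 dp:

1035.4257 g


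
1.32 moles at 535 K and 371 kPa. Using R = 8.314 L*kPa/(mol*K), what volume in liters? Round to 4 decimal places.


PV = nRT, solve for V = nRT / P.
nRT = 1.32 * 8.314 * 535 = 5871.3468
V = 5871.3468 / 371
V = 15.82573261 L, rounded to 4 dp:

15.8257 L


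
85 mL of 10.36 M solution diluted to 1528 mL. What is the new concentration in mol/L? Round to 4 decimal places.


Dilution: M1*V1 = M2*V2, solve for M2.
M2 = M1*V1 / V2
M2 = 10.36 * 85 / 1528
M2 = 880.6 / 1528
M2 = 0.5763089 mol/L, rounded to 4 dp:

0.5763 mol/L


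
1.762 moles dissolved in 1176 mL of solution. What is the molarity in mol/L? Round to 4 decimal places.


Convert volume to liters: V_L = V_mL / 1000.
V_L = 1176 / 1000 = 1.176 L
M = n / V_L = 1.762 / 1.176
M = 1.49829932 mol/L, rounded to 4 dp:

1.4983 mol/L


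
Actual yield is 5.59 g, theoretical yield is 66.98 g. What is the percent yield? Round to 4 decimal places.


% yield = 100 * actual / theoretical
% yield = 100 * 5.59 / 66.98
% yield = 8.34577486 %, rounded to 4 dp:

8.3458 %


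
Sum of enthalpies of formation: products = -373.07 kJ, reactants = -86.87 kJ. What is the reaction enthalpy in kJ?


dH_rxn = sum(dH_f products) - sum(dH_f reactants)
dH_rxn = -373.07 - (-86.87)
dH_rxn = -286.2 kJ:

-286.20 kJ


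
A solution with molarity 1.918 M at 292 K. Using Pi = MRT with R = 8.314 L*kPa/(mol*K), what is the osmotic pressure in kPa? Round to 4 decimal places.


Osmotic pressure (van't Hoff): Pi = M*R*T.
RT = 8.314 * 292 = 2427.688
Pi = 1.918 * 2427.688
Pi = 4656.305584 kPa, rounded to 4 dp:

4656.3056 kPa


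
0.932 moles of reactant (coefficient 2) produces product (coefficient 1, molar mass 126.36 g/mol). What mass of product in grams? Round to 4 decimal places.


Use the coefficient ratio to convert reactant moles to product moles, then multiply by the product's molar mass.
moles_P = moles_R * (coeff_P / coeff_R) = 0.932 * (1/2) = 0.466
mass_P = moles_P * M_P = 0.466 * 126.36
mass_P = 58.88376 g, rounded to 4 dp:

58.8838 g


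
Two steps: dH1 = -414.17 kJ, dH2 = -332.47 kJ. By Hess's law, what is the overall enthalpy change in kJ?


Hess's law: enthalpy is a state function, so add the step enthalpies.
dH_total = dH1 + dH2 = -414.17 + (-332.47)
dH_total = -746.64 kJ:

-746.64 kJ


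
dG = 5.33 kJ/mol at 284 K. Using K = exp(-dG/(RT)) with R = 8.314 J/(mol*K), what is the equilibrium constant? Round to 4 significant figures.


dG is in kJ/mol; multiply by 1000 to match R in J/(mol*K).
RT = 8.314 * 284 = 2361.176 J/mol
exponent = -dG*1000 / (RT) = -(5.33*1000) / 2361.176 = -2.25734973
K = exp(-2.25734973)
K = 0.10462741, rounded to 4 significant figures:

0.1046


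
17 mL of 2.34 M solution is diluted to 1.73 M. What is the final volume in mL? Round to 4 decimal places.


Dilution: M1*V1 = M2*V2, solve for V2.
V2 = M1*V1 / M2
V2 = 2.34 * 17 / 1.73
V2 = 39.78 / 1.73
V2 = 22.99421965 mL, rounded to 4 dp:

22.9942 mL


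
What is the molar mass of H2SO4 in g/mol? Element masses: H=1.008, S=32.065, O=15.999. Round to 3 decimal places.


M = sum(count * atomic_mass) over atoms.
M = 2*1.008 + 1*32.065 + 4*15.999
M = 2.016 + 32.065 + 63.996
M = 98.077 g/mol, rounded to 3 dp:

98.077 g/mol


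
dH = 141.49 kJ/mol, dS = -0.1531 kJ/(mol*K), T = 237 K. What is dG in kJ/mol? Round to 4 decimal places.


Gibbs: dG = dH - T*dS (consistent units, dS already in kJ/(mol*K)).
T*dS = 237 * -0.1531 = -36.2847
dG = 141.49 - (-36.2847)
dG = 177.7747 kJ/mol, rounded to 4 dp:

177.7747 kJ/mol


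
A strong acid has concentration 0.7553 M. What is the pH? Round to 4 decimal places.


A strong acid dissociates completely, so [H+] equals the given concentration.
pH = -log10([H+]) = -log10(0.7553)
pH = 0.12188052, rounded to 4 dp:

0.1219


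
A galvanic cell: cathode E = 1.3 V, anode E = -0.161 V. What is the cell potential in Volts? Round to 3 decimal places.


Standard cell potential: E_cell = E_cathode - E_anode.
E_cell = 1.3 - (-0.161)
E_cell = 1.461 V, rounded to 3 dp:

1.461 V


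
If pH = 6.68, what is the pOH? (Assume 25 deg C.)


At 25 deg C, pH + pOH = 14.
pOH = 14 - pH = 14 - 6.68
pOH = 7.32:

7.32


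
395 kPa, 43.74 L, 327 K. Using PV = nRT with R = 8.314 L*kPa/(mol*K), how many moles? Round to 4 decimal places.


PV = nRT, solve for n = PV / (RT).
PV = 395 * 43.74 = 17277.3
RT = 8.314 * 327 = 2718.678
n = 17277.3 / 2718.678
n = 6.35503726 mol, rounded to 4 dp:

6.3550 mol


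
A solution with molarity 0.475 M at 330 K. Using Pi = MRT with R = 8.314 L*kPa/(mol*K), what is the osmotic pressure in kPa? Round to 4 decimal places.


Osmotic pressure (van't Hoff): Pi = M*R*T.
RT = 8.314 * 330 = 2743.62
Pi = 0.475 * 2743.62
Pi = 1303.2195 kPa, rounded to 4 dp:

1303.2195 kPa


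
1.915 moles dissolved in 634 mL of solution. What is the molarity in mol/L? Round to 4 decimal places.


Convert volume to liters: V_L = V_mL / 1000.
V_L = 634 / 1000 = 0.634 L
M = n / V_L = 1.915 / 0.634
M = 3.02050473 mol/L, rounded to 4 dp:

3.0205 mol/L


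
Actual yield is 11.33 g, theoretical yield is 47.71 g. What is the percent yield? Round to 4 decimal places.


% yield = 100 * actual / theoretical
% yield = 100 * 11.33 / 47.71
% yield = 23.747642 %, rounded to 4 dp:

23.7476 %


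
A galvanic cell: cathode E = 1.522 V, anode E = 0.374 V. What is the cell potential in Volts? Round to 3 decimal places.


Standard cell potential: E_cell = E_cathode - E_anode.
E_cell = 1.522 - (0.374)
E_cell = 1.148 V, rounded to 3 dp:

1.148 V


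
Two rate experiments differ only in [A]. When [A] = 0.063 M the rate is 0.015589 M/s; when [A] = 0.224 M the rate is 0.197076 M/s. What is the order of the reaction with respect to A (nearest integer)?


Rate is proportional to [A]^n, so rate2/rate1 = ([A]2/[A]1)^n. Take logs to solve for n.
rate2/rate1 = 0.197076 / 0.015589 = 12.642
[A]2/[A]1 = 0.224 / 0.063 = 3.5556
n = ln(12.642) / ln(3.5556) = 2.0
Nearest integer order:

2


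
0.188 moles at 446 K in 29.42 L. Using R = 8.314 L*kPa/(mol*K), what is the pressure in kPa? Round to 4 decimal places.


PV = nRT, solve for P = nRT / V.
nRT = 0.188 * 8.314 * 446 = 697.1123
P = 697.1123 / 29.42
P = 23.69518355 kPa, rounded to 4 dp:

23.6952 kPa


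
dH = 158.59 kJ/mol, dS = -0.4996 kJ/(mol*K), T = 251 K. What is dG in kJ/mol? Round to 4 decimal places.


Gibbs: dG = dH - T*dS (consistent units, dS already in kJ/(mol*K)).
T*dS = 251 * -0.4996 = -125.3996
dG = 158.59 - (-125.3996)
dG = 283.9896 kJ/mol, rounded to 4 dp:

283.9896 kJ/mol


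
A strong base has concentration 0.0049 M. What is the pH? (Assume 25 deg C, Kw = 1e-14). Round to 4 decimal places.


A strong base dissociates completely, so [OH-] equals the given concentration.
pOH = -log10([OH-]) = -log10(0.0049) = 2.309804
pH = 14 - pOH = 14 - 2.309804
pH = 11.690196, rounded to 4 dp:

11.6902


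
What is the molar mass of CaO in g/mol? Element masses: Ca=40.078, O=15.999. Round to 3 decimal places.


M = sum(count * atomic_mass) over atoms.
M = 1*40.078 + 1*15.999
M = 40.078 + 15.999
M = 56.077 g/mol, rounded to 3 dp:

56.077 g/mol


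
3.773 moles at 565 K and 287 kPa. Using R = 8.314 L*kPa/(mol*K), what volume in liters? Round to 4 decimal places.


PV = nRT, solve for V = nRT / P.
nRT = 3.773 * 8.314 * 565 = 17723.3279
V = 17723.3279 / 287
V = 61.75375575 L, rounded to 4 dp:

61.7538 L


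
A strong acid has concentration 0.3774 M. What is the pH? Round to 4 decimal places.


A strong acid dissociates completely, so [H+] equals the given concentration.
pH = -log10([H+]) = -log10(0.3774)
pH = 0.4231981, rounded to 4 dp:

0.4232


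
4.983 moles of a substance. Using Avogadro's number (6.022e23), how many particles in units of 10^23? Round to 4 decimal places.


N = n * NA, then divide by 1e23 for the requested units.
N / 1e23 = n * 6.022
N / 1e23 = 4.983 * 6.022
N / 1e23 = 30.007626, rounded to 4 dp:

30.0076


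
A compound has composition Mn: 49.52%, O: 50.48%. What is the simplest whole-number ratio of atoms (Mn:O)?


Assume 100 g of compound, divide each mass% by atomic mass to get moles, then normalize by the smallest to get a raw atom ratio.
Moles per 100 g: Mn: 49.52/54.938 = 0.9014, O: 50.48/15.999 = 3.1552
Raw ratio (divide by min = 0.9014): Mn: 1.0, O: 3.5
Multiply by 2 to clear fractions: Mn: 2.0 ~= 2, O: 7.001 ~= 7
Reduce by GCD to get the simplest whole-number ratio:

2:7


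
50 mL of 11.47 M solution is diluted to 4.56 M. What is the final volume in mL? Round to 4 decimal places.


Dilution: M1*V1 = M2*V2, solve for V2.
V2 = M1*V1 / M2
V2 = 11.47 * 50 / 4.56
V2 = 573.5 / 4.56
V2 = 125.76754386 mL, rounded to 4 dp:

125.7675 mL


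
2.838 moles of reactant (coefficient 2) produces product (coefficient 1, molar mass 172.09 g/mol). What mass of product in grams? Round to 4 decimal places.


Use the coefficient ratio to convert reactant moles to product moles, then multiply by the product's molar mass.
moles_P = moles_R * (coeff_P / coeff_R) = 2.838 * (1/2) = 1.419
mass_P = moles_P * M_P = 1.419 * 172.09
mass_P = 244.19571 g, rounded to 4 dp:

244.1957 g


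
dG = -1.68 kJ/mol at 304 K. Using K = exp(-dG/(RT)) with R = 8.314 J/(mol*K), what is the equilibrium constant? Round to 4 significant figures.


dG is in kJ/mol; multiply by 1000 to match R in J/(mol*K).
RT = 8.314 * 304 = 2527.456 J/mol
exponent = -dG*1000 / (RT) = -(-1.68*1000) / 2527.456 = 0.6647
K = exp(0.6647)
K = 1.9439073, rounded to 4 significant figures:

1.944


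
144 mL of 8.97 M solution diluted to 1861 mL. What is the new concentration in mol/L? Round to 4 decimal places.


Dilution: M1*V1 = M2*V2, solve for M2.
M2 = M1*V1 / V2
M2 = 8.97 * 144 / 1861
M2 = 1291.68 / 1861
M2 = 0.69407845 mol/L, rounded to 4 dp:

0.6941 mol/L


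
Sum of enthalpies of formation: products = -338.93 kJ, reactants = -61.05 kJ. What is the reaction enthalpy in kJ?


dH_rxn = sum(dH_f products) - sum(dH_f reactants)
dH_rxn = -338.93 - (-61.05)
dH_rxn = -277.88 kJ:

-277.88 kJ


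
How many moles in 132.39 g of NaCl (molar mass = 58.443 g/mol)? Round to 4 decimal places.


n = mass / M
n = 132.39 / 58.443
n = 2.26528412 mol, rounded to 4 dp:

2.2653 mol


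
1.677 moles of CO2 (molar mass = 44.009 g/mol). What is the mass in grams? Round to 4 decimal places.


mass = n * M
mass = 1.677 * 44.009
mass = 73.803093 g, rounded to 4 dp:

73.8031 g


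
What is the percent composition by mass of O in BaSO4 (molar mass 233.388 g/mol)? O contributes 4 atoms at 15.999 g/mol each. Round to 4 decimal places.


pct = 100 * (n_elem * M_elem) / M_total
mass_contribution = 4 * 15.999 = 63.996 g/mol
pct = 100 * 63.996 / 233.388
pct = 27.42043293 %, rounded to 4 dp:

27.4204 %


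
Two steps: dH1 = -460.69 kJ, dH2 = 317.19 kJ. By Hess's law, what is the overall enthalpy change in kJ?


Hess's law: enthalpy is a state function, so add the step enthalpies.
dH_total = dH1 + dH2 = -460.69 + (317.19)
dH_total = -143.5 kJ:

-143.50 kJ


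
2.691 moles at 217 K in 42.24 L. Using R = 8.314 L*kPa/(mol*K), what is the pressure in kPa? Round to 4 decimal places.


PV = nRT, solve for P = nRT / V.
nRT = 2.691 * 8.314 * 217 = 4854.9354
P = 4854.9354 / 42.24
P = 114.93691761 kPa, rounded to 4 dp:

114.9369 kPa


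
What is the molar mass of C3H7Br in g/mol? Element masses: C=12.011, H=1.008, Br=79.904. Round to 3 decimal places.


M = sum(count * atomic_mass) over atoms.
M = 3*12.011 + 7*1.008 + 1*79.904
M = 36.033 + 7.056 + 79.904
M = 122.993 g/mol, rounded to 3 dp:

122.993 g/mol


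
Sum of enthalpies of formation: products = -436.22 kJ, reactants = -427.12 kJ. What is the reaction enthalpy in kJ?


dH_rxn = sum(dH_f products) - sum(dH_f reactants)
dH_rxn = -436.22 - (-427.12)
dH_rxn = -9.1 kJ:

-9.10 kJ


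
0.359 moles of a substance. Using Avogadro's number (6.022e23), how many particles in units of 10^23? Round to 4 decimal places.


N = n * NA, then divide by 1e23 for the requested units.
N / 1e23 = n * 6.022
N / 1e23 = 0.359 * 6.022
N / 1e23 = 2.161898, rounded to 4 dp:

2.1619


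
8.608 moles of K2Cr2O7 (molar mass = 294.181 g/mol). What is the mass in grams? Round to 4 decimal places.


mass = n * M
mass = 8.608 * 294.181
mass = 2532.310048 g, rounded to 4 dp:

2532.3100 g


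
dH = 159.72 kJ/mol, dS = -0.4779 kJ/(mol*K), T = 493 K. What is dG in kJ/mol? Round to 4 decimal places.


Gibbs: dG = dH - T*dS (consistent units, dS already in kJ/(mol*K)).
T*dS = 493 * -0.4779 = -235.6047
dG = 159.72 - (-235.6047)
dG = 395.3247 kJ/mol, rounded to 4 dp:

395.3247 kJ/mol


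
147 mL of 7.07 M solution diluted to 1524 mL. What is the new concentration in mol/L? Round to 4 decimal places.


Dilution: M1*V1 = M2*V2, solve for M2.
M2 = M1*V1 / V2
M2 = 7.07 * 147 / 1524
M2 = 1039.29 / 1524
M2 = 0.68194882 mol/L, rounded to 4 dp:

0.6819 mol/L


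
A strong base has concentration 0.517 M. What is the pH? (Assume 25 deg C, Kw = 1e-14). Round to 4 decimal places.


A strong base dissociates completely, so [OH-] equals the given concentration.
pOH = -log10([OH-]) = -log10(0.517) = 0.286509
pH = 14 - pOH = 14 - 0.286509
pH = 13.713491, rounded to 4 dp:

13.7135


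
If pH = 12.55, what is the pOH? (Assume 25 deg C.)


At 25 deg C, pH + pOH = 14.
pOH = 14 - pH = 14 - 12.55
pOH = 1.45:

1.45


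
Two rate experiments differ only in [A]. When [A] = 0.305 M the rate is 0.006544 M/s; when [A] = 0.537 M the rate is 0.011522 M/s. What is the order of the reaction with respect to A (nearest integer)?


Rate is proportional to [A]^n, so rate2/rate1 = ([A]2/[A]1)^n. Take logs to solve for n.
rate2/rate1 = 0.011522 / 0.006544 = 1.7607
[A]2/[A]1 = 0.537 / 0.305 = 1.7607
n = ln(1.7607) / ln(1.7607) = 1.0
Nearest integer order:

1


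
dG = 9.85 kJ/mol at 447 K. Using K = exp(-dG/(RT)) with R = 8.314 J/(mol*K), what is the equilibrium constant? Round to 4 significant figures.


dG is in kJ/mol; multiply by 1000 to match R in J/(mol*K).
RT = 8.314 * 447 = 3716.358 J/mol
exponent = -dG*1000 / (RT) = -(9.85*1000) / 3716.358 = -2.65044433
K = exp(-2.65044433)
K = 0.070619828, rounded to 4 significant figures:

0.07062


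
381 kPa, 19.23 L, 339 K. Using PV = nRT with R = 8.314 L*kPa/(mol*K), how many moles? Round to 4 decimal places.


PV = nRT, solve for n = PV / (RT).
PV = 381 * 19.23 = 7326.63
RT = 8.314 * 339 = 2818.446
n = 7326.63 / 2818.446
n = 2.59952825 mol, rounded to 4 dp:

2.5995 mol


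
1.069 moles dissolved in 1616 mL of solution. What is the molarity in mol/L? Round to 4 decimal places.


Convert volume to liters: V_L = V_mL / 1000.
V_L = 1616 / 1000 = 1.616 L
M = n / V_L = 1.069 / 1.616
M = 0.6615099 mol/L, rounded to 4 dp:

0.6615 mol/L


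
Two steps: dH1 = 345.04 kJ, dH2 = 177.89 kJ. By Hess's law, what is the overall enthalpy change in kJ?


Hess's law: enthalpy is a state function, so add the step enthalpies.
dH_total = dH1 + dH2 = 345.04 + (177.89)
dH_total = 522.93 kJ:

522.93 kJ


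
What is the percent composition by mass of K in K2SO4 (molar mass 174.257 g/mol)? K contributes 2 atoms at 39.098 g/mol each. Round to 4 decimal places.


pct = 100 * (n_elem * M_elem) / M_total
mass_contribution = 2 * 39.098 = 78.196 g/mol
pct = 100 * 78.196 / 174.257
pct = 44.87395054 %, rounded to 4 dp:

44.8740 %


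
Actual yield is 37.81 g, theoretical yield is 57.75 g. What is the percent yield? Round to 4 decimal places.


% yield = 100 * actual / theoretical
% yield = 100 * 37.81 / 57.75
% yield = 65.47186147 %, rounded to 4 dp:

65.4719 %


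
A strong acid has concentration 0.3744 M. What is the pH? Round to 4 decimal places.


A strong acid dissociates completely, so [H+] equals the given concentration.
pH = -log10([H+]) = -log10(0.3744)
pH = 0.42666416, rounded to 4 dp:

0.4267


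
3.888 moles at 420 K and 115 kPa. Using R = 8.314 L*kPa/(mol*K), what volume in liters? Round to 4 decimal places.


PV = nRT, solve for V = nRT / P.
nRT = 3.888 * 8.314 * 420 = 13576.4294
V = 13576.4294 / 115
V = 118.05590783 L, rounded to 4 dp:

118.0559 L


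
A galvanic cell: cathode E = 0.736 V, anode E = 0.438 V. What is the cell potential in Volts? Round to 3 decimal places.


Standard cell potential: E_cell = E_cathode - E_anode.
E_cell = 0.736 - (0.438)
E_cell = 0.298 V, rounded to 3 dp:

0.298 V


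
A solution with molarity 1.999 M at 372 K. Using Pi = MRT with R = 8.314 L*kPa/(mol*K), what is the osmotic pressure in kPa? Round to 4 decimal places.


Osmotic pressure (van't Hoff): Pi = M*R*T.
RT = 8.314 * 372 = 3092.808
Pi = 1.999 * 3092.808
Pi = 6182.523192 kPa, rounded to 4 dp:

6182.5232 kPa


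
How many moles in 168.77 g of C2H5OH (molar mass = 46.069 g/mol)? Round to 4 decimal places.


n = mass / M
n = 168.77 / 46.069
n = 3.66341792 mol, rounded to 4 dp:

3.6634 mol


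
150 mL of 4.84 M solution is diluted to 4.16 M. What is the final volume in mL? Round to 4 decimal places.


Dilution: M1*V1 = M2*V2, solve for V2.
V2 = M1*V1 / M2
V2 = 4.84 * 150 / 4.16
V2 = 726.0 / 4.16
V2 = 174.51923077 mL, rounded to 4 dp:

174.5192 mL


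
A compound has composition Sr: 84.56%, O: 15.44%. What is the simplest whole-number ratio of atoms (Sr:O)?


Assume 100 g of compound, divide each mass% by atomic mass to get moles, then normalize by the smallest to get a raw atom ratio.
Moles per 100 g: Sr: 84.56/87.62 = 0.9651, O: 15.44/15.999 = 0.9651
Raw ratio (divide by min = 0.9651): Sr: 1.0, O: 1.0
Multiply by 1 to clear fractions: Sr: 1.0 ~= 1, O: 1.0 ~= 1
Reduce by GCD to get the simplest whole-number ratio:

1:1


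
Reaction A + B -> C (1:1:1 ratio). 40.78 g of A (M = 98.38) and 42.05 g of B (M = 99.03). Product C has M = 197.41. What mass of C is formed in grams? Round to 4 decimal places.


Find moles of each reactant; the smaller value is the limiting reagent in a 1:1:1 reaction, so moles_C equals moles of the limiter.
n_A = mass_A / M_A = 40.78 / 98.38 = 0.414515 mol
n_B = mass_B / M_B = 42.05 / 99.03 = 0.424619 mol
Limiting reagent: A (smaller), n_limiting = 0.414515 mol
mass_C = n_limiting * M_C = 0.414515 * 197.41
mass_C = 81.82940615 g, rounded to 4 dp:

81.8294 g


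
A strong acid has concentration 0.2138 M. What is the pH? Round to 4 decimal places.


A strong acid dissociates completely, so [H+] equals the given concentration.
pH = -log10([H+]) = -log10(0.2138)
pH = 0.6699923, rounded to 4 dp:

0.6700


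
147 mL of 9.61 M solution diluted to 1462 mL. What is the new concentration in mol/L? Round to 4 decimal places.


Dilution: M1*V1 = M2*V2, solve for M2.
M2 = M1*V1 / V2
M2 = 9.61 * 147 / 1462
M2 = 1412.67 / 1462
M2 = 0.96625855 mol/L, rounded to 4 dp:

0.9663 mol/L


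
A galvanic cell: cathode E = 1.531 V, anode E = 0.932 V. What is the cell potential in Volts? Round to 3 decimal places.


Standard cell potential: E_cell = E_cathode - E_anode.
E_cell = 1.531 - (0.932)
E_cell = 0.599 V, rounded to 3 dp:

0.599 V


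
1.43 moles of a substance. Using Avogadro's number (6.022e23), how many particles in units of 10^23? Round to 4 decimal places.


N = n * NA, then divide by 1e23 for the requested units.
N / 1e23 = n * 6.022
N / 1e23 = 1.43 * 6.022
N / 1e23 = 8.61146, rounded to 4 dp:

8.6115


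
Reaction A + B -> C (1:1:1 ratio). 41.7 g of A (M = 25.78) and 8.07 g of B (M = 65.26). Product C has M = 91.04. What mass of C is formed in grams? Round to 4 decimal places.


Find moles of each reactant; the smaller value is the limiting reagent in a 1:1:1 reaction, so moles_C equals moles of the limiter.
n_A = mass_A / M_A = 41.7 / 25.78 = 1.617533 mol
n_B = mass_B / M_B = 8.07 / 65.26 = 0.123659 mol
Limiting reagent: B (smaller), n_limiting = 0.123659 mol
mass_C = n_limiting * M_C = 0.123659 * 91.04
mass_C = 11.25791536 g, rounded to 4 dp:

11.2579 g


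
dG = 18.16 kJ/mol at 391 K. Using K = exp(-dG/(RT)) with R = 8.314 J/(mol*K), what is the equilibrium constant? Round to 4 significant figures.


dG is in kJ/mol; multiply by 1000 to match R in J/(mol*K).
RT = 8.314 * 391 = 3250.774 J/mol
exponent = -dG*1000 / (RT) = -(18.16*1000) / 3250.774 = -5.58636189
K = exp(-5.58636189)
K = 0.0037486411, rounded to 4 significant figures:

0.003749


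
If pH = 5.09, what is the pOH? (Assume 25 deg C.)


At 25 deg C, pH + pOH = 14.
pOH = 14 - pH = 14 - 5.09
pOH = 8.91:

8.91


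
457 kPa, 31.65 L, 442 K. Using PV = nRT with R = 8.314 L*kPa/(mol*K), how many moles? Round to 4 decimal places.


PV = nRT, solve for n = PV / (RT).
PV = 457 * 31.65 = 14464.05
RT = 8.314 * 442 = 3674.788
n = 14464.05 / 3674.788
n = 3.93602298 mol, rounded to 4 dp:

3.9360 mol


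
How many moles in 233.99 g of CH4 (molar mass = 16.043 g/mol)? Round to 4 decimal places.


n = mass / M
n = 233.99 / 16.043
n = 14.58517734 mol, rounded to 4 dp:

14.5852 mol


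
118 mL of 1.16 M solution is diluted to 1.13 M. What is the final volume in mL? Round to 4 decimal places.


Dilution: M1*V1 = M2*V2, solve for V2.
V2 = M1*V1 / M2
V2 = 1.16 * 118 / 1.13
V2 = 136.88 / 1.13
V2 = 121.13274336 mL, rounded to 4 dp:

121.1327 mL


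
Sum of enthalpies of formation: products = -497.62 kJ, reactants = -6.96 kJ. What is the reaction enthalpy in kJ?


dH_rxn = sum(dH_f products) - sum(dH_f reactants)
dH_rxn = -497.62 - (-6.96)
dH_rxn = -490.66 kJ:

-490.66 kJ


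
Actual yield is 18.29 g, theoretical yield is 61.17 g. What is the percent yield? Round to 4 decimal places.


% yield = 100 * actual / theoretical
% yield = 100 * 18.29 / 61.17
% yield = 29.90027791 %, rounded to 4 dp:

29.9003 %


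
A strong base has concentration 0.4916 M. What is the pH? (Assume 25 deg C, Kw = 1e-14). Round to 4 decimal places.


A strong base dissociates completely, so [OH-] equals the given concentration.
pOH = -log10([OH-]) = -log10(0.4916) = 0.308388
pH = 14 - pOH = 14 - 0.308388
pH = 13.691612, rounded to 4 dp:

13.6916


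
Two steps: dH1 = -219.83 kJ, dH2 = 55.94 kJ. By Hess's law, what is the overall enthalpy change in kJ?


Hess's law: enthalpy is a state function, so add the step enthalpies.
dH_total = dH1 + dH2 = -219.83 + (55.94)
dH_total = -163.89 kJ:

-163.89 kJ


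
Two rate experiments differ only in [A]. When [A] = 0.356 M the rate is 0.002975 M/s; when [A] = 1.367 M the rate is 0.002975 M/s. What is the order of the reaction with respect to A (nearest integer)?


Rate is proportional to [A]^n, so rate2/rate1 = ([A]2/[A]1)^n. Take logs to solve for n.
rate2/rate1 = 0.002975 / 0.002975 = 1.0
[A]2/[A]1 = 1.367 / 0.356 = 3.8399
n = ln(1.0) / ln(3.8399) = 0.0
Nearest integer order:

0


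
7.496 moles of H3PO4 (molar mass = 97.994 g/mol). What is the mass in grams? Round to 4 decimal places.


mass = n * M
mass = 7.496 * 97.994
mass = 734.563024 g, rounded to 4 dp:

734.5630 g


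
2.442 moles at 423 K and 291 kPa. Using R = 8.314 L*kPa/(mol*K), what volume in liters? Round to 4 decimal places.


PV = nRT, solve for V = nRT / P.
nRT = 2.442 * 8.314 * 423 = 8588.0793
V = 8588.0793 / 291
V = 29.5123 L, rounded to 4 dp:

29.5123 L


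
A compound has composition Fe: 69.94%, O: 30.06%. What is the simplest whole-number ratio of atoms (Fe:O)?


Assume 100 g of compound, divide each mass% by atomic mass to get moles, then normalize by the smallest to get a raw atom ratio.
Moles per 100 g: Fe: 69.94/55.845 = 1.2524, O: 30.06/15.999 = 1.8789
Raw ratio (divide by min = 1.2524): Fe: 1.0, O: 1.5
Multiply by 2 to clear fractions: Fe: 2.0 ~= 2, O: 3.0 ~= 3
Reduce by GCD to get the simplest whole-number ratio:

2:3


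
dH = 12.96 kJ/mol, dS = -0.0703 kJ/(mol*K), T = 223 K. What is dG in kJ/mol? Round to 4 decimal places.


Gibbs: dG = dH - T*dS (consistent units, dS already in kJ/(mol*K)).
T*dS = 223 * -0.0703 = -15.6769
dG = 12.96 - (-15.6769)
dG = 28.6369 kJ/mol, rounded to 4 dp:

28.6369 kJ/mol


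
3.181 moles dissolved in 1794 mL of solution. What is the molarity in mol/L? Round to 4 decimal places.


Convert volume to liters: V_L = V_mL / 1000.
V_L = 1794 / 1000 = 1.794 L
M = n / V_L = 3.181 / 1.794
M = 1.77313266 mol/L, rounded to 4 dp:

1.7731 mol/L


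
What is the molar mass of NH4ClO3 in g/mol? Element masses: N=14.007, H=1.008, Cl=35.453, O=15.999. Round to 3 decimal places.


M = sum(count * atomic_mass) over atoms.
M = 1*14.007 + 4*1.008 + 1*35.453 + 3*15.999
M = 14.007 + 4.032 + 35.453 + 47.997
M = 101.489 g/mol, rounded to 3 dp:

101.489 g/mol


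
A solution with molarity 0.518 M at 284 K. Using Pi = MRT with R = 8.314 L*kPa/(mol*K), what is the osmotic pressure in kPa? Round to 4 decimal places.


Osmotic pressure (van't Hoff): Pi = M*R*T.
RT = 8.314 * 284 = 2361.176
Pi = 0.518 * 2361.176
Pi = 1223.089168 kPa, rounded to 4 dp:

1223.0892 kPa


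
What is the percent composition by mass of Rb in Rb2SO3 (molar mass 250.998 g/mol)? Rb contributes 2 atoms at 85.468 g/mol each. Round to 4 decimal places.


pct = 100 * (n_elem * M_elem) / M_total
mass_contribution = 2 * 85.468 = 170.936 g/mol
pct = 100 * 170.936 / 250.998
pct = 68.10253468 %, rounded to 4 dp:

68.1025 %


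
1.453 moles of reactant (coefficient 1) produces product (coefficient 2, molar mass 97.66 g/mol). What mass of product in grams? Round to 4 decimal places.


Use the coefficient ratio to convert reactant moles to product moles, then multiply by the product's molar mass.
moles_P = moles_R * (coeff_P / coeff_R) = 1.453 * (2/1) = 2.906
mass_P = moles_P * M_P = 2.906 * 97.66
mass_P = 283.79996 g, rounded to 4 dp:

283.8000 g


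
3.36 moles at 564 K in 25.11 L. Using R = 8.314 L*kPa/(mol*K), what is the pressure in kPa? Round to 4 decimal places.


PV = nRT, solve for P = nRT / V.
nRT = 3.36 * 8.314 * 564 = 15755.3626
P = 15755.3626 / 25.11
P = 627.45370769 kPa, rounded to 4 dp:

627.4537 kPa


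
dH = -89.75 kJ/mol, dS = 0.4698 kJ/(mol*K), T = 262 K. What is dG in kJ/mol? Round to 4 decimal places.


Gibbs: dG = dH - T*dS (consistent units, dS already in kJ/(mol*K)).
T*dS = 262 * 0.4698 = 123.0876
dG = -89.75 - (123.0876)
dG = -212.8376 kJ/mol, rounded to 4 dp:

-212.8376 kJ/mol


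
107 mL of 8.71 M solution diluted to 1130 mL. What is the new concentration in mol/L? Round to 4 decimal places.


Dilution: M1*V1 = M2*V2, solve for M2.
M2 = M1*V1 / V2
M2 = 8.71 * 107 / 1130
M2 = 931.97 / 1130
M2 = 0.82475221 mol/L, rounded to 4 dp:

0.8248 mol/L


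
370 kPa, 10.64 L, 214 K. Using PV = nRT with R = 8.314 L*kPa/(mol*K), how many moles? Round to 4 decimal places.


PV = nRT, solve for n = PV / (RT).
PV = 370 * 10.64 = 3936.8
RT = 8.314 * 214 = 1779.196
n = 3936.8 / 1779.196
n = 2.21268483 mol, rounded to 4 dp:

2.2127 mol


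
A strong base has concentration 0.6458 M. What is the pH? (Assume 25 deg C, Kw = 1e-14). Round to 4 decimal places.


A strong base dissociates completely, so [OH-] equals the given concentration.
pOH = -log10([OH-]) = -log10(0.6458) = 0.189902
pH = 14 - pOH = 14 - 0.189902
pH = 13.810098, rounded to 4 dp:

13.8101


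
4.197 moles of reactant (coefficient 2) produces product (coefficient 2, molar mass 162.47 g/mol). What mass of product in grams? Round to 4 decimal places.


Use the coefficient ratio to convert reactant moles to product moles, then multiply by the product's molar mass.
moles_P = moles_R * (coeff_P / coeff_R) = 4.197 * (2/2) = 4.197
mass_P = moles_P * M_P = 4.197 * 162.47
mass_P = 681.88659 g, rounded to 4 dp:

681.8866 g


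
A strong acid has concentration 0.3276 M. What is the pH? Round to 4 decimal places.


A strong acid dissociates completely, so [H+] equals the given concentration.
pH = -log10([H+]) = -log10(0.3276)
pH = 0.48465611, rounded to 4 dp:

0.4847


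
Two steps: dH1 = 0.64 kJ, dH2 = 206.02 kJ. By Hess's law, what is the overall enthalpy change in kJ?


Hess's law: enthalpy is a state function, so add the step enthalpies.
dH_total = dH1 + dH2 = 0.64 + (206.02)
dH_total = 206.66 kJ:

206.66 kJ


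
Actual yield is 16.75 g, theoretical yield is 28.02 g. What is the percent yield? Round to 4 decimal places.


% yield = 100 * actual / theoretical
% yield = 100 * 16.75 / 28.02
% yield = 59.77872948 %, rounded to 4 dp:

59.7787 %


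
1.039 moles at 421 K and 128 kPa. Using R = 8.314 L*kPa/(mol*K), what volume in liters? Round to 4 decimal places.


PV = nRT, solve for V = nRT / P.
nRT = 1.039 * 8.314 * 421 = 3636.7016
V = 3636.7016 / 128
V = 28.41173125 L, rounded to 4 dp:

28.4117 L


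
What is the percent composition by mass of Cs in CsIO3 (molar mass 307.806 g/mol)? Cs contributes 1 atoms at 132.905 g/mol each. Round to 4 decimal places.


pct = 100 * (n_elem * M_elem) / M_total
mass_contribution = 1 * 132.905 = 132.905 g/mol
pct = 100 * 132.905 / 307.806
pct = 43.17817067 %, rounded to 4 dp:

43.1782 %


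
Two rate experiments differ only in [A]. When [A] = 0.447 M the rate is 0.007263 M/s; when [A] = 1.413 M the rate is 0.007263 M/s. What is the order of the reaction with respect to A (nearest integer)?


Rate is proportional to [A]^n, so rate2/rate1 = ([A]2/[A]1)^n. Take logs to solve for n.
rate2/rate1 = 0.007263 / 0.007263 = 1.0
[A]2/[A]1 = 1.413 / 0.447 = 3.1611
n = ln(1.0) / ln(3.1611) = 0.0
Nearest integer order:

0


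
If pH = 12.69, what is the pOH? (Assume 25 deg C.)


At 25 deg C, pH + pOH = 14.
pOH = 14 - pH = 14 - 12.69
pOH = 1.31:

1.31


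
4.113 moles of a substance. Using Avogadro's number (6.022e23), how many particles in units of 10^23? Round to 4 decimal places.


N = n * NA, then divide by 1e23 for the requested units.
N / 1e23 = n * 6.022
N / 1e23 = 4.113 * 6.022
N / 1e23 = 24.768486, rounded to 4 dp:

24.7685


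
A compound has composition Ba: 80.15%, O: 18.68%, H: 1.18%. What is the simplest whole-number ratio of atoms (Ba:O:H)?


Assume 100 g of compound, divide each mass% by atomic mass to get moles, then normalize by the smallest to get a raw atom ratio.
Moles per 100 g: Ba: 80.15/137.327 = 0.5836, O: 18.68/15.999 = 1.1676, H: 1.18/1.008 = 1.1706
Raw ratio (divide by min = 0.5836): Ba: 1.0, O: 2.0, H: 2.006
Multiply by 1 to clear fractions: Ba: 1.0 ~= 1, O: 2.0 ~= 2, H: 2.006 ~= 2
Reduce by GCD to get the simplest whole-number ratio:

1:2:2


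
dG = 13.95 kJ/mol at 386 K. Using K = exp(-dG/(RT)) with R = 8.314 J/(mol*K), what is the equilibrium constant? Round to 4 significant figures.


dG is in kJ/mol; multiply by 1000 to match R in J/(mol*K).
RT = 8.314 * 386 = 3209.204 J/mol
exponent = -dG*1000 / (RT) = -(13.95*1000) / 3209.204 = -4.34687231
K = exp(-4.34687231)
K = 0.012947244, rounded to 4 significant figures:

0.01295


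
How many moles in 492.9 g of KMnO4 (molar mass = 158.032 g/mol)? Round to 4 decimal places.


n = mass / M
n = 492.9 / 158.032
n = 3.11898856 mol, rounded to 4 dp:

3.1190 mol


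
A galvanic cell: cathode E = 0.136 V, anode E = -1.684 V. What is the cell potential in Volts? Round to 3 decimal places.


Standard cell potential: E_cell = E_cathode - E_anode.
E_cell = 0.136 - (-1.684)
E_cell = 1.82 V, rounded to 3 dp:

1.820 V


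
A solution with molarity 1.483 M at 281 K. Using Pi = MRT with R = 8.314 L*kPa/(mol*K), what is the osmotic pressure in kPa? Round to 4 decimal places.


Osmotic pressure (van't Hoff): Pi = M*R*T.
RT = 8.314 * 281 = 2336.234
Pi = 1.483 * 2336.234
Pi = 3464.635022 kPa, rounded to 4 dp:

3464.6350 kPa


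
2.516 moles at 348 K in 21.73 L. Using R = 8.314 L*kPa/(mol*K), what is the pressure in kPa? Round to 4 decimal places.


PV = nRT, solve for P = nRT / V.
nRT = 2.516 * 8.314 * 348 = 7279.4724
P = 7279.4724 / 21.73
P = 334.9964289 kPa, rounded to 4 dp:

334.9964 kPa


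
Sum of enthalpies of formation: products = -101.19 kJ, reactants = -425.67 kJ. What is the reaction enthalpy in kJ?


dH_rxn = sum(dH_f products) - sum(dH_f reactants)
dH_rxn = -101.19 - (-425.67)
dH_rxn = 324.48 kJ:

324.48 kJ


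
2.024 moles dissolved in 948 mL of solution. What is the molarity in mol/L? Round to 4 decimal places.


Convert volume to liters: V_L = V_mL / 1000.
V_L = 948 / 1000 = 0.948 L
M = n / V_L = 2.024 / 0.948
M = 2.1350211 mol/L, rounded to 4 dp:

2.1350 mol/L


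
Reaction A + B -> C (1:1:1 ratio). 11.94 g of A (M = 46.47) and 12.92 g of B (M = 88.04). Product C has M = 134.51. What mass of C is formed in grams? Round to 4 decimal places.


Find moles of each reactant; the smaller value is the limiting reagent in a 1:1:1 reaction, so moles_C equals moles of the limiter.
n_A = mass_A / M_A = 11.94 / 46.47 = 0.25694 mol
n_B = mass_B / M_B = 12.92 / 88.04 = 0.146751 mol
Limiting reagent: B (smaller), n_limiting = 0.146751 mol
mass_C = n_limiting * M_C = 0.146751 * 134.51
mass_C = 19.73947701 g, rounded to 4 dp:

19.7395 g


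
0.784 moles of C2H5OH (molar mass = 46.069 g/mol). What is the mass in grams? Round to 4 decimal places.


mass = n * M
mass = 0.784 * 46.069
mass = 36.118096 g, rounded to 4 dp:

36.1181 g


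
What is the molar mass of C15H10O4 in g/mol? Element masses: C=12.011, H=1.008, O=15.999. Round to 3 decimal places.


M = sum(count * atomic_mass) over atoms.
M = 15*12.011 + 10*1.008 + 4*15.999
M = 180.165 + 10.08 + 63.996
M = 254.241 g/mol, rounded to 3 dp:

254.241 g/mol


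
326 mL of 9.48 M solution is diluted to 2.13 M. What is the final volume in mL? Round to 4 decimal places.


Dilution: M1*V1 = M2*V2, solve for V2.
V2 = M1*V1 / M2
V2 = 9.48 * 326 / 2.13
V2 = 3090.48 / 2.13
V2 = 1450.92957746 mL, rounded to 4 dp:

1450.9296 mL


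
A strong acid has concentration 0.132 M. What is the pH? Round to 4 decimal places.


A strong acid dissociates completely, so [H+] equals the given concentration.
pH = -log10([H+]) = -log10(0.132)
pH = 0.87942607, rounded to 4 dp:

0.8794


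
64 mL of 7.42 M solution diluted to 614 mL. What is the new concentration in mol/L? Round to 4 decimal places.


Dilution: M1*V1 = M2*V2, solve for M2.
M2 = M1*V1 / V2
M2 = 7.42 * 64 / 614
M2 = 474.88 / 614
M2 = 0.7734202 mol/L, rounded to 4 dp:

0.7734 mol/L


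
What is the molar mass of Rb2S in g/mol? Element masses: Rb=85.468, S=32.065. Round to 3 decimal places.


M = sum(count * atomic_mass) over atoms.
M = 2*85.468 + 1*32.065
M = 170.936 + 32.065
M = 203.001 g/mol, rounded to 3 dp:

203.001 g/mol


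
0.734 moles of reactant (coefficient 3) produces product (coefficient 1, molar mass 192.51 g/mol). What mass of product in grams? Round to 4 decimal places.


Use the coefficient ratio to convert reactant moles to product moles, then multiply by the product's molar mass.
moles_P = moles_R * (coeff_P / coeff_R) = 0.734 * (1/3) = 0.244667
mass_P = moles_P * M_P = 0.244667 * 192.51
mass_P = 47.10084417 g, rounded to 4 dp:

47.1008 g


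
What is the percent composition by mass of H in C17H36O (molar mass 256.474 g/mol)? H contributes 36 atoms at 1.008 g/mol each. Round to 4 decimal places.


pct = 100 * (n_elem * M_elem) / M_total
mass_contribution = 36 * 1.008 = 36.288 g/mol
pct = 100 * 36.288 / 256.474
pct = 14.14880261 %, rounded to 4 dp:

14.1488 %


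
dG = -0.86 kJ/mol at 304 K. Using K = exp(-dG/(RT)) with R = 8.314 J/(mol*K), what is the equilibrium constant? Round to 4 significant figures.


dG is in kJ/mol; multiply by 1000 to match R in J/(mol*K).
RT = 8.314 * 304 = 2527.456 J/mol
exponent = -dG*1000 / (RT) = -(-0.86*1000) / 2527.456 = 0.34026309
K = exp(0.34026309)
K = 1.4053173, rounded to 4 significant figures:

1.405


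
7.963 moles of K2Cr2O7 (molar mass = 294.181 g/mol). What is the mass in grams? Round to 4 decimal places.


mass = n * M
mass = 7.963 * 294.181
mass = 2342.563303 g, rounded to 4 dp:

2342.5633 g


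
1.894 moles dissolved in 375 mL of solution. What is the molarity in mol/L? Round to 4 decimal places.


Convert volume to liters: V_L = V_mL / 1000.
V_L = 375 / 1000 = 0.375 L
M = n / V_L = 1.894 / 0.375
M = 5.05066667 mol/L, rounded to 4 dp:

5.0507 mol/L


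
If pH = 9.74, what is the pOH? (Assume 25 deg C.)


At 25 deg C, pH + pOH = 14.
pOH = 14 - pH = 14 - 9.74
pOH = 4.26:

4.26


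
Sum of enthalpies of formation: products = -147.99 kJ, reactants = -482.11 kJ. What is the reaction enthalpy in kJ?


dH_rxn = sum(dH_f products) - sum(dH_f reactants)
dH_rxn = -147.99 - (-482.11)
dH_rxn = 334.12 kJ:

334.12 kJ


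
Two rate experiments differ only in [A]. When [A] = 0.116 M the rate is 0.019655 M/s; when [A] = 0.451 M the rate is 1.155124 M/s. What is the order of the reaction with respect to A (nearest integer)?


Rate is proportional to [A]^n, so rate2/rate1 = ([A]2/[A]1)^n. Take logs to solve for n.
rate2/rate1 = 1.155124 / 0.019655 = 58.77
[A]2/[A]1 = 0.451 / 0.116 = 3.8879
n = ln(58.77) / ln(3.8879) = 3.0
Nearest integer order:

3
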